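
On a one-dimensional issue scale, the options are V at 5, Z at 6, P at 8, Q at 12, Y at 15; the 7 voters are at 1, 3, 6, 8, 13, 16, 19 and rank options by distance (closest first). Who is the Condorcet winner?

With single-peaked preferences on a line, the Condorcet winner is the candidate closest to the median voter.
The median voter (position 8) is closest to P at 8.
Check: P vs Z — voters closer to P: 4 of 7.

P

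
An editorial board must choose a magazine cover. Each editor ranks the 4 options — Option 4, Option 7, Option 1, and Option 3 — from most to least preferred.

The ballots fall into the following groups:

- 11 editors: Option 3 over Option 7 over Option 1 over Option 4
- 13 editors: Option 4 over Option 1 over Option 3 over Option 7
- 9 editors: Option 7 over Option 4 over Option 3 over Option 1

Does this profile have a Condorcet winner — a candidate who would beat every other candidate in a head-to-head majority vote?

Head-to-head results (33 voters total):
Option 4 vs Option 7: Option 7 wins 20–13.
Option 4 vs Option 1: Option 4 wins 22–11.
Option 4 vs Option 3: Option 4 wins 22–11.
Option 7 vs Option 1: Option 7 wins 20–13.
Option 7 vs Option 3: Option 3 wins 24–9.
Option 1 vs Option 3: Option 3 wins 20–13.
No candidate beats all others: Option 4 beats Option 3 beats Option 7 beats Option 4, a majority cycle.

No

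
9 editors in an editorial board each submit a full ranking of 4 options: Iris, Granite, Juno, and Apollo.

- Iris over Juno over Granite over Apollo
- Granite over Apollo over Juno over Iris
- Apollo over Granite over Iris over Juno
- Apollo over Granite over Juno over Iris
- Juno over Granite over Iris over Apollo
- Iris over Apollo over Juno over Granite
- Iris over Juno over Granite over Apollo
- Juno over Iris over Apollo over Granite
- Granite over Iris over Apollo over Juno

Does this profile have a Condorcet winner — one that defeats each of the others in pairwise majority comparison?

No

Head-to-head results (9 voters total):
Iris vs Granite: Granite wins 5–4.
Iris vs Juno: Iris wins 5–4.
Iris vs Apollo: Iris wins 6–3.
Granite vs Juno: Juno wins 5–4.
Granite vs Apollo: Granite wins 5–4.
Juno vs Apollo: Apollo wins 5–4.
No candidate beats all others: Iris beats Juno beats Granite beats Iris, a majority cycle.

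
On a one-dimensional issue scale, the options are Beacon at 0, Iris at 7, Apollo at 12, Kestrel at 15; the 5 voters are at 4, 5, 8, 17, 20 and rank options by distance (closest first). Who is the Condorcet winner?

Iris

With single-peaked preferences on a line, the Condorcet winner is the candidate closest to the median voter.
The median voter (position 8) is closest to Iris at 7.
Check: Iris vs Beacon — voters closer to Iris: 5 of 5.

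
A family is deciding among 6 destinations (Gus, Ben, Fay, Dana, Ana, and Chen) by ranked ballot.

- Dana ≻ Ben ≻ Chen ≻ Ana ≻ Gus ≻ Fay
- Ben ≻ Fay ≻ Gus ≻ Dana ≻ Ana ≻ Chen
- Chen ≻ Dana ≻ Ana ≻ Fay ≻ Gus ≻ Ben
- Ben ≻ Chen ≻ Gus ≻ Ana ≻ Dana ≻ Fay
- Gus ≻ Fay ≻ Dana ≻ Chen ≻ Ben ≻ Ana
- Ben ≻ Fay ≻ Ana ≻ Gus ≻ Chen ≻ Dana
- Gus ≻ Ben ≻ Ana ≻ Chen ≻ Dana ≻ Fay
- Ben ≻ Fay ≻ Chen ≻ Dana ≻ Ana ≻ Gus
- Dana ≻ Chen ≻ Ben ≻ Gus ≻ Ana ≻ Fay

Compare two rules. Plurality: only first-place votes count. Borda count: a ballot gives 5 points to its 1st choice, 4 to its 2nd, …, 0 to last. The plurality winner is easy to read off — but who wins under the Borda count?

Ben

Plurality first-place counts: Gus 2, Ben 4, Fay 0, Dana 2, Ana 0, Chen 1 → Ben.
Borda totals: Gus 22, Ben 32, Fay 18, Dana 23, Ana 16, Chen 24 → Ben.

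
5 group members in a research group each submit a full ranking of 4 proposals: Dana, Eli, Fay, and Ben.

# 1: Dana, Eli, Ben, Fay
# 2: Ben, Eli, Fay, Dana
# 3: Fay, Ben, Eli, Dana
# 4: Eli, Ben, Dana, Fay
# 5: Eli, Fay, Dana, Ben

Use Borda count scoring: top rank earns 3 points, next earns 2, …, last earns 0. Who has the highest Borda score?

Borda scores:
  Dana: 3 + 0 + 0 + 1 + 1 = 5
  Eli: 2 + 2 + 1 + 3 + 3 = 11
  Fay: 0 + 1 + 3 + 0 + 2 = 6
  Ben: 1 + 3 + 2 + 2 + 0 = 8
Eli has the highest total.

Eli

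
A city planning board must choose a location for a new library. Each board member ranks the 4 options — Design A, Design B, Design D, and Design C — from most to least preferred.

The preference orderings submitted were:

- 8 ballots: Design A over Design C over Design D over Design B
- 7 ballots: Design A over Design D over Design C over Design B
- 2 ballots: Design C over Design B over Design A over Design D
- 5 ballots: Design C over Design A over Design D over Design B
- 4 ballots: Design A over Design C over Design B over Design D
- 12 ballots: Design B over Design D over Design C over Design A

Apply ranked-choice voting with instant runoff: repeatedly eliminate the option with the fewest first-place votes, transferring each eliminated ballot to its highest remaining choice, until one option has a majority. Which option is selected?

Round 1: Design A 19, Design B 12, Design C 7, Design D 0. Design D has the fewest and is eliminated.
Round 2: Design A 19, Design B 12, Design C 7. Design C has the fewest and is eliminated.
Round 3: Design A 24, Design B 14. Design A has a majority.

Design A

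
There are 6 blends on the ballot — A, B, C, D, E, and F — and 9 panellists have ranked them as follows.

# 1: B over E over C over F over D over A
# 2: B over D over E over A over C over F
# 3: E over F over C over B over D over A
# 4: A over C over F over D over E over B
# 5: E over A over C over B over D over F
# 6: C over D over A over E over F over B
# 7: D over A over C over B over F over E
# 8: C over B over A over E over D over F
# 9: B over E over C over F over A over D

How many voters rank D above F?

Ballots ranking D above F: 5.
Ballots ranking F above D: 4.
So 5 of 9 voters prefer D to F.

5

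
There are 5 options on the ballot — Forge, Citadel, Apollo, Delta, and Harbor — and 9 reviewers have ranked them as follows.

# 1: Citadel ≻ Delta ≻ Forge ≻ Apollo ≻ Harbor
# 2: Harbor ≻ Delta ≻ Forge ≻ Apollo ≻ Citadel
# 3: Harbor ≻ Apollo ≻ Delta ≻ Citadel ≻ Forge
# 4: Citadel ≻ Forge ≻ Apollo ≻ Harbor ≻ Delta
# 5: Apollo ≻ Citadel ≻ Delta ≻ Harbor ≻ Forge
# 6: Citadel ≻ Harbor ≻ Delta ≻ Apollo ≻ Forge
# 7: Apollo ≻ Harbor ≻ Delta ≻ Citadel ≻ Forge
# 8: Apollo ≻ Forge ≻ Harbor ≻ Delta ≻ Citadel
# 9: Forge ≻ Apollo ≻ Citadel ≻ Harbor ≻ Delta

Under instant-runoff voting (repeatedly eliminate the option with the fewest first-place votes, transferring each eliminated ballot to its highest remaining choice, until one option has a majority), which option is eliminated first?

Round 1: Citadel 3, Apollo 3, Harbor 2, Forge 1, Delta 0. Delta has the fewest and is eliminated.
Round 2: Citadel 3, Apollo 3, Harbor 2, Forge 1. Forge has the fewest and is eliminated.
Round 3: Apollo 4, Citadel 3, Harbor 2. Harbor has the fewest and is eliminated.
Round 4: Apollo 6, Citadel 3. Apollo has a majority.

Delta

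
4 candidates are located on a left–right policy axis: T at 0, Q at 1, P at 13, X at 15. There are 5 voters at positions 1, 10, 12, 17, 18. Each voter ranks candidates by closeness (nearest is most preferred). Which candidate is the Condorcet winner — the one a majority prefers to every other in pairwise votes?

P

With single-peaked preferences on a line, the Condorcet winner is the candidate closest to the median voter.
The median voter (position 12) is closest to P at 13.
Check: P vs T — voters closer to P: 4 of 5.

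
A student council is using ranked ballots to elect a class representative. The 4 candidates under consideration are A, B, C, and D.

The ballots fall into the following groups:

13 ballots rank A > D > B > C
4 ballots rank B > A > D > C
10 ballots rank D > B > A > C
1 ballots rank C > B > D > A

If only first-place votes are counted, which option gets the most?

A

First-place vote totals:
  A: 13
  B: 4
  C: 1
  D: 10
A has the most first-place votes.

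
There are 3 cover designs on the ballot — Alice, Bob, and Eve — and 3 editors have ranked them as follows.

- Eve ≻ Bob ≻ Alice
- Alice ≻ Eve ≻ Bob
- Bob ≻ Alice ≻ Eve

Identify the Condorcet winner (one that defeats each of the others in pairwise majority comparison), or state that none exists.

None — there is no Condorcet winner

Head-to-head results (3 voters total):
Alice vs Bob: Bob wins 2–1.
Alice vs Eve: Alice wins 2–1.
Bob vs Eve: Eve wins 2–1.
No candidate beats all others: Alice beats Eve beats Bob beats Alice, a majority cycle.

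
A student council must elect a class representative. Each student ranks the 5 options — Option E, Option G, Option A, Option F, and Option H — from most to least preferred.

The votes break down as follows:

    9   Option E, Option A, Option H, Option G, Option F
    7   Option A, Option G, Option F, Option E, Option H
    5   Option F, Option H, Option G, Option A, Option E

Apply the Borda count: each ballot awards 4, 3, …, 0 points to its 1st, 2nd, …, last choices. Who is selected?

Borda scores:
  Option E: 9·4 + 7·1 + 5·0 = 43
  Option G: 9·1 + 7·3 + 5·2 = 40
  Option A: 9·3 + 7·4 + 5·1 = 60
  Option F: 9·0 + 7·2 + 5·4 = 34
  Option H: 9·2 + 7·0 + 5·3 = 33
Option A has the highest total.

Option A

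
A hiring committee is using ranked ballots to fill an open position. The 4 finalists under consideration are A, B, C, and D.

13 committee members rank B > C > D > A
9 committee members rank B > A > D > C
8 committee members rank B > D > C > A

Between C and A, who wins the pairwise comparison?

Ballots ranking C above A: 13+8 = 21.
Ballots ranking A above C: 9.
C wins the head-to-head, 21–9.

C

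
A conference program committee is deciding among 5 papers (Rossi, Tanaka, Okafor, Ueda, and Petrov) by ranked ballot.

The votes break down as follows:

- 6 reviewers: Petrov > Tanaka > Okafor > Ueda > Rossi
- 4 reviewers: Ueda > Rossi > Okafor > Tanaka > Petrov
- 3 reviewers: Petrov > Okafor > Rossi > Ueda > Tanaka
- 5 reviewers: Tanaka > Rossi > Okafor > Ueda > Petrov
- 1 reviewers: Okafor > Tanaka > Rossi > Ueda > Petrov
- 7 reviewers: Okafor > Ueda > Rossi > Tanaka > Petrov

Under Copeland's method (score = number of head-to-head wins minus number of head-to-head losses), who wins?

Pairwise results:
  Rossi vs Tanaka: Rossi wins 14–12.
  Rossi vs Okafor: Okafor wins 17–9.
  Rossi vs Ueda: Ueda wins 17–9.
  Rossi vs Petrov: Rossi wins 17–9.
  Tanaka vs Okafor: Okafor wins 15–11.
  Tanaka vs Ueda: Ueda wins 14–12.
  Tanaka vs Petrov: Tanaka wins 17–9.
  Okafor vs Ueda: Okafor wins 22–4.
  Okafor vs Petrov: Okafor wins 17–9.
  Ueda vs Petrov: Ueda wins 17–9.
Copeland scores (wins − losses):
  Rossi: 2 − 2 = 0
  Tanaka: 1 − 3 = -2
  Okafor: 4 − 0 = 4
  Ueda: 3 − 1 = 2
  Petrov: 0 − 4 = -4
Okafor has the best Copeland score.

Okafor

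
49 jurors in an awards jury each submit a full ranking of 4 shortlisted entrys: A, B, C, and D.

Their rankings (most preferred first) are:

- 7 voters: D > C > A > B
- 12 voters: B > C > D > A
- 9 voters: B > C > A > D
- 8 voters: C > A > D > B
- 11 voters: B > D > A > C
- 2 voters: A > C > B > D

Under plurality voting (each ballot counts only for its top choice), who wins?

B

First-place vote totals:
  A: 2
  B: 32
  C: 8
  D: 7
B has the most first-place votes.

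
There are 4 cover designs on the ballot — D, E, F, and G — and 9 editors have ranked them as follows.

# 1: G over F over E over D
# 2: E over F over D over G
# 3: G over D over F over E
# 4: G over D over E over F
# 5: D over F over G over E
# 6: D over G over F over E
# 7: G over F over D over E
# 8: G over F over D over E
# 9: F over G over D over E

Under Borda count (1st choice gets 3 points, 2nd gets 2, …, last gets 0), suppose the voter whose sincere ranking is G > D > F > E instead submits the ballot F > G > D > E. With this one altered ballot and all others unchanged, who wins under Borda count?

Borda totals with the altered ballot: D 13, E 5, F 17, G 19.
The winner is unchanged: still G.

G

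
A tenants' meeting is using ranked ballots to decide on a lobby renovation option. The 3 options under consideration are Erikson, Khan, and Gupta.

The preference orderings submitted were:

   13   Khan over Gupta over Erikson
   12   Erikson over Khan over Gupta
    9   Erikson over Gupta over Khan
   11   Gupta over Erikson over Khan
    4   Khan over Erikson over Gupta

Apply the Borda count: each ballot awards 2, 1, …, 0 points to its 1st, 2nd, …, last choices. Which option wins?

Borda scores:
  Erikson: 13·0 + 12·2 + 9·2 + 11·1 + 4·1 = 57
  Khan: 13·2 + 12·1 + 9·0 + 11·0 + 4·2 = 46
  Gupta: 13·1 + 12·0 + 9·1 + 11·2 + 4·0 = 44
Erikson has the highest total.

Erikson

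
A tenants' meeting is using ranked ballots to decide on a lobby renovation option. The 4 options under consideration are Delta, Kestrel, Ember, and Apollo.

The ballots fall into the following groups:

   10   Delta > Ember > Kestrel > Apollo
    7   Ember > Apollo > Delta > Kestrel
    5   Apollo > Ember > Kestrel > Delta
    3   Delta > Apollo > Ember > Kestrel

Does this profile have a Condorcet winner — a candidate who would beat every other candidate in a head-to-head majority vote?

Yes

Head-to-head results (25 voters total):
Delta vs Kestrel: Delta wins 20–5.
Delta vs Ember: Delta wins 13–12.
Delta vs Apollo: Delta wins 13–12.
Kestrel vs Ember: Ember wins 25–0.
Kestrel vs Apollo: Apollo wins 15–10.
Ember vs Apollo: Ember wins 17–8.
Delta beats each rival — Kestrel (20–5), Ember (13–12), Apollo (13–12) — so Delta is the Condorcet winner.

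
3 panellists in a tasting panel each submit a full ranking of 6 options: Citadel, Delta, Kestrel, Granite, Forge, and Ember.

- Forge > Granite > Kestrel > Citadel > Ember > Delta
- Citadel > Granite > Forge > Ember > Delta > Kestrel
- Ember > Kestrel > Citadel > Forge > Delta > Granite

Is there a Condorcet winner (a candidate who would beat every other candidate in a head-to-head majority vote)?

Head-to-head results (3 voters total):
Citadel vs Delta: Citadel wins 3–0.
Citadel vs Kestrel: Kestrel wins 2–1.
Citadel vs Granite: Citadel wins 2–1.
Citadel vs Forge: Citadel wins 2–1.
Citadel vs Ember: Citadel wins 2–1.
Delta vs Kestrel: Kestrel wins 2–1.
Delta vs Granite: Granite wins 2–1.
Delta vs Forge: Forge wins 3–0.
Delta vs Ember: Ember wins 3–0.
Kestrel vs Granite: Granite wins 2–1.
Kestrel vs Forge: Forge wins 2–1.
Kestrel vs Ember: Ember wins 2–1.
Granite vs Forge: Forge wins 2–1.
Granite vs Ember: Granite wins 2–1.
Forge vs Ember: Forge wins 2–1.
No candidate beats all others: Citadel beats Granite beats Kestrel beats Citadel, a majority cycle.

No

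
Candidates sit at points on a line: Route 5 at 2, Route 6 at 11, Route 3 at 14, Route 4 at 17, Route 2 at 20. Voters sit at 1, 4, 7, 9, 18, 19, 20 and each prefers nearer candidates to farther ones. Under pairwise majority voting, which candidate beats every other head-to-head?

With single-peaked preferences on a line, the Condorcet winner is the candidate closest to the median voter.
The median voter (position 9) is closest to Route 6 at 11.
Check: Route 6 vs Route 2 — voters closer to Route 6: 4 of 7.

Route 6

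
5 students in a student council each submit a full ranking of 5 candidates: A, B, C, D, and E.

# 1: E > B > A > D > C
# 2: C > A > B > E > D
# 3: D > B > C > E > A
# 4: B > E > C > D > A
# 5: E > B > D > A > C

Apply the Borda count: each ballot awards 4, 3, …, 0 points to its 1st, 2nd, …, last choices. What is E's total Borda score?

Borda scores:
  A: 2 + 3 + 0 + 0 + 1 = 6
  B: 3 + 2 + 3 + 4 + 3 = 15
  C: 0 + 4 + 2 + 2 + 0 = 8
  D: 1 + 0 + 4 + 1 + 2 = 8
  E: 4 + 1 + 1 + 3 + 4 = 13

13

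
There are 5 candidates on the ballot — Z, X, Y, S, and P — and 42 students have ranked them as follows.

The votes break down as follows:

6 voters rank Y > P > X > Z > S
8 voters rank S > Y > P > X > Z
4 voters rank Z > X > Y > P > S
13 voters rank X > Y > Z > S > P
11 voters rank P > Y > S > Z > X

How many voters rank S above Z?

Ballots ranking S above Z: 8+11 = 19.
Ballots ranking Z above S: 6+4+13 = 23.
So 19 of 42 voters prefer S to Z.

19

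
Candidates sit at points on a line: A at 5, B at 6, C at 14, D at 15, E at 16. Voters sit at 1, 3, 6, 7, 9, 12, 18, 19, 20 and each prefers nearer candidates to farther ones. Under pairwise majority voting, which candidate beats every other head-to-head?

B

With single-peaked preferences on a line, the Condorcet winner is the candidate closest to the median voter.
The median voter (position 9) is closest to B at 6.
Check: B vs A — voters closer to B: 7 of 9.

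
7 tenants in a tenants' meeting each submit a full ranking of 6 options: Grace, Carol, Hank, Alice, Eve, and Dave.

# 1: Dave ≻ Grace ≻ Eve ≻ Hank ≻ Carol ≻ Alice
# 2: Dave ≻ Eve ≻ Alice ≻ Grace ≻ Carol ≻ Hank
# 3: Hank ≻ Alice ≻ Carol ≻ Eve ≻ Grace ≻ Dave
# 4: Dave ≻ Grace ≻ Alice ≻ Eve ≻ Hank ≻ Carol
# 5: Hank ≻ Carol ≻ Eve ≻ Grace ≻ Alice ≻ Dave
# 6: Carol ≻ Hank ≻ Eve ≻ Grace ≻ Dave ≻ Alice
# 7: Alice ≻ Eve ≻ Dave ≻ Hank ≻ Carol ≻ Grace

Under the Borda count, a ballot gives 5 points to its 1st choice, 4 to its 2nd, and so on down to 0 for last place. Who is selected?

Borda scores:
  Grace: 4 + 2 + 1 + 4 + 2 + 2 + 0 = 15
  Carol: 1 + 1 + 3 + 0 + 4 + 5 + 1 = 15
  Hank: 2 + 0 + 5 + 1 + 5 + 4 + 2 = 19
  Alice: 0 + 3 + 4 + 3 + 1 + 0 + 5 = 16
  Eve: 3 + 4 + 2 + 2 + 3 + 3 + 4 = 21
  Dave: 5 + 5 + 0 + 5 + 0 + 1 + 3 = 19
Eve has the highest total.

Eve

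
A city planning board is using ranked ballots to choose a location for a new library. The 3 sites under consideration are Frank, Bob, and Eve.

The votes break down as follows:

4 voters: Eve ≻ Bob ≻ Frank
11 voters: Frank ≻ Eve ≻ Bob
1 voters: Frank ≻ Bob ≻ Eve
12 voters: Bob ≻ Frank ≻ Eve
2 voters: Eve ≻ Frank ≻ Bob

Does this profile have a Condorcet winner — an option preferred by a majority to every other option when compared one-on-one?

Head-to-head results (30 voters total):
Frank vs Bob: Bob wins 16–14.
Frank vs Eve: Frank wins 24–6.
Bob vs Eve: Eve wins 17–13.
No candidate beats all others: Frank beats Eve beats Bob beats Frank, a majority cycle.

No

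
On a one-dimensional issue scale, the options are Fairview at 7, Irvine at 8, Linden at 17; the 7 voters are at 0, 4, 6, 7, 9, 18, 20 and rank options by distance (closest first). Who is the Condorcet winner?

With single-peaked preferences on a line, the Condorcet winner is the candidate closest to the median voter.
The median voter (position 7) is closest to Fairview at 7.
Check: Fairview vs Irvine — voters closer to Fairview: 4 of 7.

Fairview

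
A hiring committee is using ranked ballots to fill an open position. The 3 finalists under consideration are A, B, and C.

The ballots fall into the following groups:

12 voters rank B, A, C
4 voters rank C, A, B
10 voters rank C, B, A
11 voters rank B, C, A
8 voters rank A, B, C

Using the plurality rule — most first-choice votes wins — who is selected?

B

First-place vote totals:
  A: 8
  B: 23
  C: 14
B has the most first-place votes.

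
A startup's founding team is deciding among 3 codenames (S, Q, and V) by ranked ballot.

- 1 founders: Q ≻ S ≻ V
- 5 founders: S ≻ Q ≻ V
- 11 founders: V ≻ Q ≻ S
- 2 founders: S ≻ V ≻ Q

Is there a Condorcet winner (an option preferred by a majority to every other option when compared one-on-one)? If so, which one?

Head-to-head results (19 voters total):
S vs Q: Q wins 12–7.
S vs V: V wins 11–8.
Q vs V: V wins 13–6.
V beats each rival — S (11–8), Q (13–6) — so V is the Condorcet winner.

V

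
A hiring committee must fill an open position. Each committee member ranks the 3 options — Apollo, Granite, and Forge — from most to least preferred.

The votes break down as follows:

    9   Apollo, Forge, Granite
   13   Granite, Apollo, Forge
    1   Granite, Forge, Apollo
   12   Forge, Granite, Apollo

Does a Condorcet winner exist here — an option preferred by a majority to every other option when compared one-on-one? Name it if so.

None — there is no Condorcet winner

Head-to-head results (35 voters total):
Apollo vs Granite: Granite wins 26–9.
Apollo vs Forge: Apollo wins 22–13.
Granite vs Forge: Forge wins 21–14.
No candidate beats all others: Apollo beats Forge beats Granite beats Apollo, a majority cycle.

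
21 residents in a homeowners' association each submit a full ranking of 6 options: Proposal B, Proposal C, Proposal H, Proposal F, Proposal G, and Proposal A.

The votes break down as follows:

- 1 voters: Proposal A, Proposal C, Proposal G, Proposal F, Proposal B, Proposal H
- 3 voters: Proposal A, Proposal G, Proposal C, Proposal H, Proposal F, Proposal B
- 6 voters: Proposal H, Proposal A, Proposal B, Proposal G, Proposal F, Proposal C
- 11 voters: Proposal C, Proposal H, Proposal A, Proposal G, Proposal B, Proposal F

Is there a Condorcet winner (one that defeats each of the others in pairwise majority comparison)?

Head-to-head results (21 voters total):
Proposal B vs Proposal C: Proposal C wins 15–6.
Proposal B vs Proposal H: Proposal H wins 20–1.
Proposal B vs Proposal F: Proposal B wins 17–4.
Proposal B vs Proposal G: Proposal G wins 15–6.
Proposal B vs Proposal A: Proposal A wins 21–0.
Proposal C vs Proposal H: Proposal C wins 15–6.
Proposal C vs Proposal F: Proposal C wins 15–6.
Proposal C vs Proposal G: Proposal C wins 12–9.
Proposal C vs Proposal A: Proposal C wins 11–10.
Proposal H vs Proposal F: Proposal H wins 20–1.
Proposal H vs Proposal G: Proposal H wins 17–4.
Proposal H vs Proposal A: Proposal H wins 17–4.
Proposal F vs Proposal G: Proposal G wins 21–0.
Proposal F vs Proposal A: Proposal A wins 21–0.
Proposal G vs Proposal A: Proposal A wins 21–0.
Proposal C beats each rival — Proposal B (15–6), Proposal H (15–6), Proposal F (15–6), Proposal G (12–9), Proposal A (11–10) — so Proposal C is the Condorcet winner.

Yes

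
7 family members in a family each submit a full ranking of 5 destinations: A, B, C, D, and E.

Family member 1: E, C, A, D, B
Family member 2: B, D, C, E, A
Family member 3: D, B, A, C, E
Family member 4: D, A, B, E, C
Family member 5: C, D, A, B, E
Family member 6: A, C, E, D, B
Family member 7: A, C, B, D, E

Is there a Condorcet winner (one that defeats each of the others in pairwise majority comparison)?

Head-to-head results (7 voters total):
A vs B: A wins 5–2.
A vs C: A wins 4–3.
A vs D: D wins 4–3.
A vs E: A wins 5–2.
B vs C: C wins 4–3.
B vs D: D wins 5–2.
B vs E: B wins 5–2.
C vs D: C wins 4–3.
C vs E: C wins 5–2.
D vs E: D wins 5–2.
No candidate beats all others: A beats C beats D beats A, a majority cycle.

No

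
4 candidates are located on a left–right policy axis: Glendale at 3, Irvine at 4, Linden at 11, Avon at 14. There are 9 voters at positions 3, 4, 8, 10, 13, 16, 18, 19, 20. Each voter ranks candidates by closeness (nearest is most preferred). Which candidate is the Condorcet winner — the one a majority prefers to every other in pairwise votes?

Avon

With single-peaked preferences on a line, the Condorcet winner is the candidate closest to the median voter.
The median voter (position 13) is closest to Avon at 14.
Check: Avon vs Glendale — voters closer to Avon: 6 of 9.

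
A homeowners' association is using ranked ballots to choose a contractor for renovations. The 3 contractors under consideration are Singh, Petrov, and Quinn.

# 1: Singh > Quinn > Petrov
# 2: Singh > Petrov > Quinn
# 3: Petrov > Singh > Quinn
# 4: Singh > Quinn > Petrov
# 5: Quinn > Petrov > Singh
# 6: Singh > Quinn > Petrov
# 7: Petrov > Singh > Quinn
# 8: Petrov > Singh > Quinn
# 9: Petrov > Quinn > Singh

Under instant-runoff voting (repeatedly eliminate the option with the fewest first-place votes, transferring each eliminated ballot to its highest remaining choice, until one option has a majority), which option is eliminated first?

Round 1: Singh 4, Petrov 4, Quinn 1. Quinn has the fewest and is eliminated.
Round 2: Petrov 5, Singh 4. Petrov has a majority.

Quinn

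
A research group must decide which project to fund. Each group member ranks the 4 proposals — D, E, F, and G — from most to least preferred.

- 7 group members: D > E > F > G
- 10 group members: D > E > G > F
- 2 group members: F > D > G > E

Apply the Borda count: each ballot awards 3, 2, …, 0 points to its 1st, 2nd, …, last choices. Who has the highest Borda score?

Borda scores:
  D: 7·3 + 10·3 + 2·2 = 55
  E: 7·2 + 10·2 + 2·0 = 34
  F: 7·1 + 10·0 + 2·3 = 13
  G: 7·0 + 10·1 + 2·1 = 12
D has the highest total.

D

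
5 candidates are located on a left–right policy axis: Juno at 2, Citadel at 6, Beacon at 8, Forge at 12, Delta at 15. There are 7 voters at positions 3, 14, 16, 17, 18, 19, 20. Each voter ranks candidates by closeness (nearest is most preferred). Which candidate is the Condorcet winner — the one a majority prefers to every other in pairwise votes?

With single-peaked preferences on a line, the Condorcet winner is the candidate closest to the median voter.
The median voter (position 17) is closest to Delta at 15.
Check: Delta vs Beacon — voters closer to Delta: 6 of 7.

Delta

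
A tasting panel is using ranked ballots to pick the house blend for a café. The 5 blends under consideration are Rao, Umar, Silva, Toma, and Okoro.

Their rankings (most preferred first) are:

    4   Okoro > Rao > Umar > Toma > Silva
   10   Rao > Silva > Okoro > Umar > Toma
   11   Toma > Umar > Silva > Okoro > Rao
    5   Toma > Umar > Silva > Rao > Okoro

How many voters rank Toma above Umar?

16

Ballots ranking Toma above Umar: 11+5 = 16.
Ballots ranking Umar above Toma: 4+10 = 14.
So 16 of 30 voters prefer Toma to Umar.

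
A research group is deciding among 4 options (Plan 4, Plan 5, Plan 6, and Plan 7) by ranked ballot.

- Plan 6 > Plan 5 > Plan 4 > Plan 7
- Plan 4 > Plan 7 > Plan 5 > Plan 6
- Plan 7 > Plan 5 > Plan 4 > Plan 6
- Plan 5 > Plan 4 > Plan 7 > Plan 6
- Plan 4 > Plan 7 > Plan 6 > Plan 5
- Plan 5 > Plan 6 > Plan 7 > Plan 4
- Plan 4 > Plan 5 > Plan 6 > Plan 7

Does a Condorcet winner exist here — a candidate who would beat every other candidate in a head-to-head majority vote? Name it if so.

Plan 5

Head-to-head results (7 voters total):
Plan 4 vs Plan 5: Plan 5 wins 4–3.
Plan 4 vs Plan 6: Plan 4 wins 5–2.
Plan 4 vs Plan 7: Plan 4 wins 5–2.
Plan 5 vs Plan 6: Plan 5 wins 5–2.
Plan 5 vs Plan 7: Plan 5 wins 4–3.
Plan 6 vs Plan 7: Plan 7 wins 4–3.
Plan 5 beats each rival — Plan 4 (4–3), Plan 6 (5–2), Plan 7 (4–3) — so Plan 5 is the Condorcet winner.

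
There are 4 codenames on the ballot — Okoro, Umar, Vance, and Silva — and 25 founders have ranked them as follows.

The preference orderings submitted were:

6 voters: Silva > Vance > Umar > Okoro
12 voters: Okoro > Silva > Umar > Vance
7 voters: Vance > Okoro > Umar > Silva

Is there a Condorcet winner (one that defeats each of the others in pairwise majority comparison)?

No

Head-to-head results (25 voters total):
Okoro vs Umar: Okoro wins 19–6.
Okoro vs Vance: Vance wins 13–12.
Okoro vs Silva: Okoro wins 19–6.
Umar vs Vance: Vance wins 13–12.
Umar vs Silva: Silva wins 18–7.
Vance vs Silva: Silva wins 18–7.
No candidate beats all others: Okoro beats Silva beats Vance beats Okoro, a majority cycle.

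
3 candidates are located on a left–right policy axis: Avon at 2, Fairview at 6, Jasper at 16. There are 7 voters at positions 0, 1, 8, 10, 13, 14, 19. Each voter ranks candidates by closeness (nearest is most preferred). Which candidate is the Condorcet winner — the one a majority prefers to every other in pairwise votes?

With single-peaked preferences on a line, the Condorcet winner is the candidate closest to the median voter.
The median voter (position 10) is closest to Fairview at 6.
Check: Fairview vs Avon — voters closer to Fairview: 5 of 7.

Fairview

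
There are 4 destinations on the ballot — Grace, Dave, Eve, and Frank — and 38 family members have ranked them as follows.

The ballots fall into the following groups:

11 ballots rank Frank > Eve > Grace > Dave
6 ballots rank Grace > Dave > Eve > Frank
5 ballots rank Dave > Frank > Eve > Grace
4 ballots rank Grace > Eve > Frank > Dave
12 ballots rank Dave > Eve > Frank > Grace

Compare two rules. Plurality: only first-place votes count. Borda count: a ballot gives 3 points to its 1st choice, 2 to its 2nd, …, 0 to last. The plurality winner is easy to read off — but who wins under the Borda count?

Eve

Plurality first-place counts: Grace 10, Dave 17, Eve 0, Frank 11 → Dave.
Borda totals: Grace 41, Dave 63, Eve 65, Frank 59 → Eve.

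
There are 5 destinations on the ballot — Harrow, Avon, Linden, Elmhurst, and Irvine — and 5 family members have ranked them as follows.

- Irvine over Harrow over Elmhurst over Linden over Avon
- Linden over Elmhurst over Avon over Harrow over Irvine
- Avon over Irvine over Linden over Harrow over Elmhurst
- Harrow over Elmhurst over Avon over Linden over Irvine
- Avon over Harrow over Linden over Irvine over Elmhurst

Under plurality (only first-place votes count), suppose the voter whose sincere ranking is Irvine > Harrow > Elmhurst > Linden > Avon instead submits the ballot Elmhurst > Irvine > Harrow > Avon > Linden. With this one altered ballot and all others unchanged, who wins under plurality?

Avon

First-place totals with the altered ballot: Harrow 1, Avon 2, Linden 1, Elmhurst 1, Irvine 0.
The winner is unchanged: still Avon.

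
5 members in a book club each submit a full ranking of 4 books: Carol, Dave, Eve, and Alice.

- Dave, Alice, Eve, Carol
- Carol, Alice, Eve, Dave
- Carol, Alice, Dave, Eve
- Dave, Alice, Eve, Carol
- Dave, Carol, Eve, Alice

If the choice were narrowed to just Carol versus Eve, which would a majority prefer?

Ballots ranking Carol above Eve: 3.
Ballots ranking Eve above Carol: 2.
Carol wins the head-to-head, 3–2.

Carol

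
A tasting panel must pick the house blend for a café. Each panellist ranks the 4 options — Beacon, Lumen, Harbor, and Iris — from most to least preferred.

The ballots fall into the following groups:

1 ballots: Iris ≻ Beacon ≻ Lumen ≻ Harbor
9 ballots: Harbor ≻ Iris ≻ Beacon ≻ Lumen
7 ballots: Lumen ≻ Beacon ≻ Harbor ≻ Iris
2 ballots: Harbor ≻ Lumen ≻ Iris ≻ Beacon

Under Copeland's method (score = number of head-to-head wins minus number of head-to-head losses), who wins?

Harbor

Pairwise results:
  Beacon vs Lumen: Beacon wins 10–9.
  Beacon vs Harbor: Harbor wins 11–8.
  Beacon vs Iris: Iris wins 12–7.
  Lumen vs Harbor: Harbor wins 11–8.
  Lumen vs Iris: Iris wins 10–9.
  Harbor vs Iris: Harbor wins 18–1.
Copeland scores (wins − losses):
  Beacon: 1 − 2 = -1
  Lumen: 0 − 3 = -3
  Harbor: 3 − 0 = 3
  Iris: 2 − 1 = 1
Harbor has the best Copeland score.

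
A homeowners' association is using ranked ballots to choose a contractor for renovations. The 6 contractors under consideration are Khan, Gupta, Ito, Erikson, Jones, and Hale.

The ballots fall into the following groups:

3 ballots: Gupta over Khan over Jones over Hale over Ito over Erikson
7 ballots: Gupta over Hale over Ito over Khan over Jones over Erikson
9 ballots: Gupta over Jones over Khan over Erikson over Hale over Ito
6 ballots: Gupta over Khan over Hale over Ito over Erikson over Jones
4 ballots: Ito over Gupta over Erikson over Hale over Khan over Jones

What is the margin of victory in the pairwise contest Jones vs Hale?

Ballots ranking Jones above Hale: 3+9 = 12.
Ballots ranking Hale above Jones: 7+6+4 = 17.
Hale wins 17–12, a margin of 5.

5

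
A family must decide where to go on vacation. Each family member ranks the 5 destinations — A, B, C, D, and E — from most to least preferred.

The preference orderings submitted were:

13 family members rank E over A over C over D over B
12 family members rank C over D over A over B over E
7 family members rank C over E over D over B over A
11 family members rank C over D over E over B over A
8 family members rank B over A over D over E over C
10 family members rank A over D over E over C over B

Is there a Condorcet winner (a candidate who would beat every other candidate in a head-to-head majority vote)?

No

Head-to-head results (61 voters total):
A vs B: A wins 35–26.
A vs C: A wins 31–30.
A vs D: A wins 31–30.
A vs E: E wins 31–30.
B vs C: C wins 53–8.
B vs D: D wins 53–8.
B vs E: E wins 41–20.
C vs D: C wins 43–18.
C vs E: E wins 31–30.
D vs E: D wins 41–20.
No candidate beats all others: A beats D beats E beats A, a majority cycle.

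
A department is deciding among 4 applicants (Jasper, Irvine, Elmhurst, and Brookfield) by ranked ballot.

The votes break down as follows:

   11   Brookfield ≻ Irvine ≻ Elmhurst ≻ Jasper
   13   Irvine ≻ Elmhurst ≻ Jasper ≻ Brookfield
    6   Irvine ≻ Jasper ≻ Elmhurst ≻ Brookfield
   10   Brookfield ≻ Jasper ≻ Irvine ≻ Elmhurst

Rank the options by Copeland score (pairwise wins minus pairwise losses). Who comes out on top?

Pairwise results:
  Jasper vs Irvine: Irvine wins 30–10.
  Jasper vs Elmhurst: Elmhurst wins 24–16.
  Jasper vs Brookfield: Brookfield wins 21–19.
  Irvine vs Elmhurst: Irvine wins 40–0.
  Irvine vs Brookfield: Brookfield wins 21–19.
  Elmhurst vs Brookfield: Brookfield wins 21–19.
Copeland scores (wins − losses):
  Jasper: 0 − 3 = -3
  Irvine: 2 − 1 = 1
  Elmhurst: 1 − 2 = -1
  Brookfield: 3 − 0 = 3
Brookfield has the best Copeland score.

Brookfield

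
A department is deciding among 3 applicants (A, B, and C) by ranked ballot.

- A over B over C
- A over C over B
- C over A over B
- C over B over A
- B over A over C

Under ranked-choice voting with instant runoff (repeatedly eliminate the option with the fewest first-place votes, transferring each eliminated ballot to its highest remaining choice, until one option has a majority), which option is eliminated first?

Round 1: A 2, C 2, B 1. B has the fewest and is eliminated.
Round 2: A 3, C 2. A has a majority.

B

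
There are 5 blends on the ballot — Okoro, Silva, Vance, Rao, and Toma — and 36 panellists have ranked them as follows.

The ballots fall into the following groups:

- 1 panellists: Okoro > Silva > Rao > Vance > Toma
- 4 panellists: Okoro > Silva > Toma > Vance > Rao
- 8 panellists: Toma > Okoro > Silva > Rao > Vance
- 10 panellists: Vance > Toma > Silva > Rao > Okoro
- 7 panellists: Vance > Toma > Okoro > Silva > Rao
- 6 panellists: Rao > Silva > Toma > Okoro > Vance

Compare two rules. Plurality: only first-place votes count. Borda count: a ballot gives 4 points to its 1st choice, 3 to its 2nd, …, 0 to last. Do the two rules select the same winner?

Plurality first-place counts: Okoro 5, Silva 0, Vance 17, Rao 6, Toma 8 → Vance.
Borda totals: Okoro 64, Silva 76, Vance 73, Rao 44, Toma 103 → Toma.
The two rules disagree: plurality picks Vance, Borda picks Toma.

No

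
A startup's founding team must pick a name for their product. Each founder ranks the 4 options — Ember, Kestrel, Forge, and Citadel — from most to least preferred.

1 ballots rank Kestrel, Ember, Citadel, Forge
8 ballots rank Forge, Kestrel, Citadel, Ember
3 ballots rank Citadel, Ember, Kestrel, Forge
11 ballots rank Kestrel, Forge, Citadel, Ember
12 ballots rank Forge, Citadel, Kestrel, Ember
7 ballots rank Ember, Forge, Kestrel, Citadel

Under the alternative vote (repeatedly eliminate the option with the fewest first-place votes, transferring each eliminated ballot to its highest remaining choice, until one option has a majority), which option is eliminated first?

Round 1: Forge 20, Kestrel 12, Ember 7, Citadel 3. Citadel has the fewest and is eliminated.
Round 2: Forge 20, Kestrel 12, Ember 10. Ember has the fewest and is eliminated.
Round 3: Forge 27, Kestrel 15. Forge has a majority.

Citadel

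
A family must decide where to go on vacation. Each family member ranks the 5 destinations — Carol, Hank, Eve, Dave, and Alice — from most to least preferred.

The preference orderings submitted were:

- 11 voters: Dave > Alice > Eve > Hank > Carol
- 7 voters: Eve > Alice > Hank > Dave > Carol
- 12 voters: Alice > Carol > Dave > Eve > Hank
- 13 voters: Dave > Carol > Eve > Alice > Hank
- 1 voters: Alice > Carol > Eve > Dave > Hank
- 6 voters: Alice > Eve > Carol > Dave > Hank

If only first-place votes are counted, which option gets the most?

Dave

First-place vote totals:
  Carol: 0
  Hank: 0
  Eve: 7
  Dave: 24
  Alice: 19
Dave has the most first-place votes.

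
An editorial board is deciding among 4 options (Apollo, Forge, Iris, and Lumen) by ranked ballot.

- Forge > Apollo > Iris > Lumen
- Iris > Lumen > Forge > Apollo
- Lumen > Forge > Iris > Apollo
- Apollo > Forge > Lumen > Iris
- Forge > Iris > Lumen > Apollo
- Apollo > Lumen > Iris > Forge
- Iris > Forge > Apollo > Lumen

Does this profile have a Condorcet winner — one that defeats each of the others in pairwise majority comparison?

Yes

Head-to-head results (7 voters total):
Apollo vs Forge: Forge wins 5–2.
Apollo vs Iris: Iris wins 4–3.
Apollo vs Lumen: Apollo wins 4–3.
Forge vs Iris: Forge wins 4–3.
Forge vs Lumen: Forge wins 4–3.
Iris vs Lumen: Iris wins 4–3.
Forge beats each rival — Apollo (5–2), Iris (4–3), Lumen (4–3) — so Forge is the Condorcet winner.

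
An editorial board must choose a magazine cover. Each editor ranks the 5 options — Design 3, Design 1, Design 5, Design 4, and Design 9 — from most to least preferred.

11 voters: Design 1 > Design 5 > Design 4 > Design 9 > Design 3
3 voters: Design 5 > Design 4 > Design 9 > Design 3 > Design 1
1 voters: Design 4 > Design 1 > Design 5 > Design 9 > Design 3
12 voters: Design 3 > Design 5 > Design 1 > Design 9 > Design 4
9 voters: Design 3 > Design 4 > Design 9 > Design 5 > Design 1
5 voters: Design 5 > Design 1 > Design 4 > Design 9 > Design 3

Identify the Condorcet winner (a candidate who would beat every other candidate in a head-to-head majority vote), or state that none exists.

Design 3

Head-to-head results (41 voters total):
Design 3 vs Design 1: Design 3 wins 24–17.
Design 3 vs Design 5: Design 3 wins 21–20.
Design 3 vs Design 4: Design 3 wins 21–20.
Design 3 vs Design 9: Design 3 wins 21–20.
Design 1 vs Design 5: Design 5 wins 29–12.
Design 1 vs Design 4: Design 1 wins 28–13.
Design 1 vs Design 9: Design 1 wins 29–12.
Design 5 vs Design 4: Design 5 wins 31–10.
Design 5 vs Design 9: Design 5 wins 32–9.
Design 4 vs Design 9: Design 4 wins 29–12.
Design 3 beats each rival — Design 1 (24–17), Design 5 (21–20), Design 4 (21–20), Design 9 (21–20) — so Design 3 is the Condorcet winner.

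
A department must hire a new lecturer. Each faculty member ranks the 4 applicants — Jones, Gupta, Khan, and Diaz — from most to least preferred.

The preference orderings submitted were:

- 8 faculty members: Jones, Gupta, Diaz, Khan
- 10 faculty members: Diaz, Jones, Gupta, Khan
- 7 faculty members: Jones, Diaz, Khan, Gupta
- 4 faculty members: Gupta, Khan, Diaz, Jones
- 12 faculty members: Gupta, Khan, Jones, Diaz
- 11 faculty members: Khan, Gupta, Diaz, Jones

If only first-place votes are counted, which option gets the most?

Gupta

First-place vote totals:
  Jones: 15
  Gupta: 16
  Khan: 11
  Diaz: 10
Gupta has the most first-place votes.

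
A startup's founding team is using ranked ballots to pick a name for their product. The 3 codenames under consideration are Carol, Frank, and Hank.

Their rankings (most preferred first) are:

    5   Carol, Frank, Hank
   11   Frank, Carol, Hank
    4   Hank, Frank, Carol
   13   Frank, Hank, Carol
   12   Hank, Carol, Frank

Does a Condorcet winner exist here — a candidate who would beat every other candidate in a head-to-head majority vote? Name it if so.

Frank

Head-to-head results (45 voters total):
Carol vs Frank: Frank wins 28–17.
Carol vs Hank: Hank wins 29–16.
Frank vs Hank: Frank wins 29–16.
Frank beats each rival — Carol (28–17), Hank (29–16) — so Frank is the Condorcet winner.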